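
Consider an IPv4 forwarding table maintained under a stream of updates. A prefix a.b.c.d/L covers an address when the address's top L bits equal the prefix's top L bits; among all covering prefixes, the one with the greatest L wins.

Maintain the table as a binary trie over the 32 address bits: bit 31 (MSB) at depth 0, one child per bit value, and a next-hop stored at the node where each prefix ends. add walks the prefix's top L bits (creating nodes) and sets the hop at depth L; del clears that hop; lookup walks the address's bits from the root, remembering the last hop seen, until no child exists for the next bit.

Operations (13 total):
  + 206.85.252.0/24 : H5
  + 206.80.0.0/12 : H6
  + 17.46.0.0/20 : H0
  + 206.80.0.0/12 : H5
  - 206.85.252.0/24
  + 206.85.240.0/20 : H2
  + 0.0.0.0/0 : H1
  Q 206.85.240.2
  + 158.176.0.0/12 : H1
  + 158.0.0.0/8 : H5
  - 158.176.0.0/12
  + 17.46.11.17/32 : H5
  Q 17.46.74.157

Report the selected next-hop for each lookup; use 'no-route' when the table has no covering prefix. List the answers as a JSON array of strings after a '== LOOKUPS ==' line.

Trace:
  add 206.85.252.0/24 -> H5 at depth 24
  add 206.80.0.0/12 -> H6 at depth 12
  add 17.46.0.0/20 -> H0 at depth 20
  add 206.80.0.0/12 -> H5 at depth 12
  - 206.85.252.0/24 clear@24
  add 206.85.240.0/20 -> H2 at depth 20
  add 0.0.0.0/0 -> H1 at depth 0
  Q 206.85.240.2: descend 11001110010101011111 ; hops seen [H1,H5,H2] ; pick H2
  add 158.176.0.0/12 -> H1 at depth 12
  add 158.0.0.0/8 -> H5 at depth 8
  - 158.176.0.0/12 clear@12
  add 17.46.11.17/32 -> H5 at depth 32
  Q 17.46.74.157: descend 00010001001011100 ; hops seen [H1] ; pick H1

== LOOKUPS ==
["H2","H1"]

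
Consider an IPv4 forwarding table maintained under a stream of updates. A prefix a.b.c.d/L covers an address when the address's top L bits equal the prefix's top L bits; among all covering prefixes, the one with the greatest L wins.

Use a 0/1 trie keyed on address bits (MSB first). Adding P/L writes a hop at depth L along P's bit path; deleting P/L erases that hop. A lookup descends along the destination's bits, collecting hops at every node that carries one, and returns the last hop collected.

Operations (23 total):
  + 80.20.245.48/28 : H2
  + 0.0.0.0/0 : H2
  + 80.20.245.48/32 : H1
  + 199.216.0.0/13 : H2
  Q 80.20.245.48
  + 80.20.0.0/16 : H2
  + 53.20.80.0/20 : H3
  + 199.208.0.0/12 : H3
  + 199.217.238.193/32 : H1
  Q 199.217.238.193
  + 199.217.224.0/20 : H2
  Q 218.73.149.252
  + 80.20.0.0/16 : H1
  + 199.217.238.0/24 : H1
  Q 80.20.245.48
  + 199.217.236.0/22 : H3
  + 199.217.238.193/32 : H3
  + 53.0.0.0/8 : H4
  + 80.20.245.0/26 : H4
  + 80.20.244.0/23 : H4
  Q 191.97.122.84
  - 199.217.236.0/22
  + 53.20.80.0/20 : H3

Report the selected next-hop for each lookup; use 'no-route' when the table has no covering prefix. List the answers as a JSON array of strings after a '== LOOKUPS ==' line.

Trace:
  + 80.20.245.48/28 (H2) depth=28
  + 0.0.0.0/0 (H2) depth=0
  + 80.20.245.48/32 (H1) depth=32
  + 199.216.0.0/13 (H2) depth=13
  ? 80.20.245.48  path d0:H2→d1:-→d2:-→d3:-→d4:-→d5:-→d6:-→d7:-→d8:-→d9:-→d10:-→d11:-→d12:-→d13:-→d14:-→d15:-→d16:-→d17:-→d18:-→d19:-→d20:-→d21:-→d22:-→d23:-→d24:-→d25:-→d26:-→d27:-→d28:H2→d29:-→d30:-→d31:-→d32:H1  best=H1
  + 80.20.0.0/16 (H2) depth=16
  + 53.20.80.0/20 (H3) depth=20
  + 199.208.0.0/12 (H3) depth=12
  + 199.217.238.193/32 (H1) depth=32
  ? 199.217.238.193  path d0:H2→d1:-→d2:-→d3:-→d4:-→d5:-→d6:-→d7:-→d8:-→d9:-→d10:-→d11:-→d12:H3→d13:H2→d14:-→d15:-→d16:-→d17:-→d18:-→d19:-→d20:-→d21:-→d22:-→d23:-→d24:-→d25:-→d26:-→d27:-→d28:-→d29:-→d30:-→d31:-→d32:H1  best=H1
  + 199.217.224.0/20 (H2) depth=20
  ? 218.73.149.252  path d0:H2→d1:-→d2:-→d3:-  best=H2
  + 80.20.0.0/16 (H1) depth=16
  + 199.217.238.0/24 (H1) depth=24
  ? 80.20.245.48  path d0:H2→d1:-→d2:-→d3:-→d4:-→d5:-→d6:-→d7:-→d8:-→d9:-→d10:-→d11:-→d12:-→d13:-→d14:-→d15:-→d16:H1→d17:-→d18:-→d19:-→d20:-→d21:-→d22:-→d23:-→d24:-→d25:-→d26:-→d27:-→d28:H2→d29:-→d30:-→d31:-→d32:H1  best=H1
  + 199.217.236.0/22 (H3) depth=22
  + 199.217.238.193/32 (H3) depth=32
  + 53.0.0.0/8 (H4) depth=8
  + 80.20.245.0/26 (H4) depth=26
  + 80.20.244.0/23 (H4) depth=23
  ? 191.97.122.84  path d0:H2→d1:-  best=H2
  - 199.217.236.0/22 clear@22
  + 53.20.80.0/20 (H3) depth=20

== LOOKUPS ==
["H1","H1","H2","H1","H2"]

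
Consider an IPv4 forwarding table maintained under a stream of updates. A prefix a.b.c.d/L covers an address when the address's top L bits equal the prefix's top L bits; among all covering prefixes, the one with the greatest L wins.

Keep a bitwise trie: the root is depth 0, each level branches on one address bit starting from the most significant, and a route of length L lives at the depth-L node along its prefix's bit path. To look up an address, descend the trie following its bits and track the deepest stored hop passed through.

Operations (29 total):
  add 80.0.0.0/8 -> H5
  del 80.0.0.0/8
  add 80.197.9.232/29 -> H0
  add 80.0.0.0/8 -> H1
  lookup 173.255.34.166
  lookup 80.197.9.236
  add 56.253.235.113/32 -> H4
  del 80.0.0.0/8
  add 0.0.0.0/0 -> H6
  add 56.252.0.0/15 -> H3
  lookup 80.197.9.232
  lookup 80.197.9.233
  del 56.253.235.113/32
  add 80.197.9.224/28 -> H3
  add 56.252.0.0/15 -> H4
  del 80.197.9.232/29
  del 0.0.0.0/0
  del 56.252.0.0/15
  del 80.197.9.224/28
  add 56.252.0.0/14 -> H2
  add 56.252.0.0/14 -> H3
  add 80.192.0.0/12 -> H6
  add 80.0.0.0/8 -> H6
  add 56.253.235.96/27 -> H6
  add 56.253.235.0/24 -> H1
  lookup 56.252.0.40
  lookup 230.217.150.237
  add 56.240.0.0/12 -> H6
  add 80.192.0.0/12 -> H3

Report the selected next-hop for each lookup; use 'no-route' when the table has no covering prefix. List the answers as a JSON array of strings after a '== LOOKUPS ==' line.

Trace:
  add 80.0.0.0/8 -> H5 at depth 8
  del 80.0.0.0/8 (clear depth 8)
  add 80.197.9.232/29 -> H0 at depth 29
  add 80.0.0.0/8 -> H1 at depth 8
  ? 173.255.34.166  path d0:-  best=no-route
  ? 80.197.9.236  path d0:-→d1:-→d2:-→d3:-→d4:-→d5:-→d6:-→d7:-→d8:H1→d9:-→d10:-→d11:-→d12:-→d13:-→d14:-→d15:-→d16:-→d17:-→d18:-→d19:-→d20:-→d21:-→d22:-→d23:-→d24:-→d25:-→d26:-→d27:-→d28:-→d29:H0  best=H0
  add 56.253.235.113/32 -> H4 at depth 32
  del 80.0.0.0/8 (clear depth 8)
  add 0.0.0.0/0 -> H6 at depth 0
  add 56.252.0.0/15 -> H3 at depth 15
  ? 80.197.9.232  path d0:H6→d1:-→d2:-→d3:-→d4:-→d5:-→d6:-→d7:-→d8:-→d9:-→d10:-→d11:-→d12:-→d13:-→d14:-→d15:-→d16:-→d17:-→d18:-→d19:-→d20:-→d21:-→d22:-→d23:-→d24:-→d25:-→d26:-→d27:-→d28:-→d29:H0  best=H0
  ? 80.197.9.233  path d0:H6→d1:-→d2:-→d3:-→d4:-→d5:-→d6:-→d7:-→d8:-→d9:-→d10:-→d11:-→d12:-→d13:-→d14:-→d15:-→d16:-→d17:-→d18:-→d19:-→d20:-→d21:-→d22:-→d23:-→d24:-→d25:-→d26:-→d27:-→d28:-→d29:H0  best=H0
  del 56.253.235.113/32 (clear depth 32)
  add 80.197.9.224/28 -> H3 at depth 28
  add 56.252.0.0/15 -> H4 at depth 15
  del 80.197.9.232/29 (clear depth 29)
  del 0.0.0.0/0 (clear depth 0)
  del 56.252.0.0/15 (clear depth 15)
  del 80.197.9.224/28 (clear depth 28)
  add 56.252.0.0/14 -> H2 at depth 14
  add 56.252.0.0/14 -> H3 at depth 14
  add 80.192.0.0/12 -> H6 at depth 12
  add 80.0.0.0/8 -> H6 at depth 8
  add 56.253.235.96/27 -> H6 at depth 27
  add 56.253.235.0/24 -> H1 at depth 24
  ? 56.252.0.40  path d0:-→d1:-→d2:-→d3:-→d4:-→d5:-→d6:-→d7:-→d8:-→d9:-→d10:-→d11:-→d12:-→d13:-→d14:H3→d15:-  best=H3
  ? 230.217.150.237  path d0:-  best=no-route
  add 56.240.0.0/12 -> H6 at depth 12
  add 80.192.0.0/12 -> H3 at depth 12

== LOOKUPS ==
["no-route","H0","H0","H0","H3","no-route"]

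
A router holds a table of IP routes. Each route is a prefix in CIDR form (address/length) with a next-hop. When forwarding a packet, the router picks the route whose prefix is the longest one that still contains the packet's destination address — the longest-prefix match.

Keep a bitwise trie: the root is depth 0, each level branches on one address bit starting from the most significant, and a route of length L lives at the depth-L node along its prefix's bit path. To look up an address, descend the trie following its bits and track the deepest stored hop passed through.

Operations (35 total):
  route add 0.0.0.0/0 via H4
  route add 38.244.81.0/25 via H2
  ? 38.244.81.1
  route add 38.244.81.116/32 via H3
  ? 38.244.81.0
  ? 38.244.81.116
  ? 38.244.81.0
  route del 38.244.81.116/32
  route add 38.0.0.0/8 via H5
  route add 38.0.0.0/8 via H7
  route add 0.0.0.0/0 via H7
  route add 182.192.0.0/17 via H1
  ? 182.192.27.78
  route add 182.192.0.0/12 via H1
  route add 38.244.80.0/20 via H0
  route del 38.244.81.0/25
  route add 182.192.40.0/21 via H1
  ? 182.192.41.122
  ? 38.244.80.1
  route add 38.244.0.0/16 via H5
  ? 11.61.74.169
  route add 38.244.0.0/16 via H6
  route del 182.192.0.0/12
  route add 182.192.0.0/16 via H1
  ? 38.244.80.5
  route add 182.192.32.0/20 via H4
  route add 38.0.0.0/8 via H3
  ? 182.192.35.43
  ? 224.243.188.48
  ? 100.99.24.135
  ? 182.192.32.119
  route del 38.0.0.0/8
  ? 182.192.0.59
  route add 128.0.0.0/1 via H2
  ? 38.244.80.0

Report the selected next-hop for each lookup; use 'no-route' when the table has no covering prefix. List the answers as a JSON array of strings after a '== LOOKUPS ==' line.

Process each operation:
  + 0.0.0.0/0 (H4) depth=0
  + 38.244.81.0/25 (H2) depth=25
  Q 38.244.81.1: descend 0010011011110100010100010 ; hops seen [H4,H2] ; pick H2
  + 38.244.81.116/32 (H3) depth=32
  Q 38.244.81.0: descend 0010011011110100010100010 ; hops seen [H4,H2] ; pick H2
  Q 38.244.81.116: descend 00100110111101000101000101110100 ; hops seen [H4,H2,H3] ; pick H3
  Q 38.244.81.0: descend 0010011011110100010100010 ; hops seen [H4,H2] ; pick H2
  - 38.244.81.116/32 clear@32
  + 38.0.0.0/8 (H5) depth=8
  + 38.0.0.0/8 (H7) depth=8
  + 0.0.0.0/0 (H7) depth=0
  + 182.192.0.0/17 (H1) depth=17
  Q 182.192.27.78: descend 10110110110000000 ; hops seen [H7,H1] ; pick H1
  + 182.192.0.0/12 (H1) depth=12
  + 38.244.80.0/20 (H0) depth=20
  - 38.244.81.0/25 clear@25
  + 182.192.40.0/21 (H1) depth=21
  Q 182.192.41.122: descend 101101101100000000101 ; hops seen [H7,H1,H1,H1] ; pick H1
  Q 38.244.80.1: descend 00100110111101000101000 ; hops seen [H7,H7,H0] ; pick H0
  + 38.244.0.0/16 (H5) depth=16
  Q 11.61.74.169: descend 00 ; hops seen [H7] ; pick H7
  + 38.244.0.0/16 (H6) depth=16
  - 182.192.0.0/12 clear@12
  + 182.192.0.0/16 (H1) depth=16
  Q 38.244.80.5: descend 00100110111101000101000 ; hops seen [H7,H7,H6,H0] ; pick H0
  + 182.192.32.0/20 (H4) depth=20
  + 38.0.0.0/8 (H3) depth=8
  Q 182.192.35.43: descend 10110110110000000010 ; hops seen [H7,H1,H1,H4] ; pick H4
  Q 224.243.188.48: descend 1 ; hops seen [H7] ; pick H7
  Q 100.99.24.135: descend 0 ; hops seen [H7] ; pick H7
  Q 182.192.32.119: descend 10110110110000000010 ; hops seen [H7,H1,H1,H4] ; pick H4
  - 38.0.0.0/8 clear@8
  Q 182.192.0.59: descend 101101101100000000 ; hops seen [H7,H1,H1] ; pick H1
  + 128.0.0.0/1 (H2) depth=1
  Q 38.244.80.0: descend 00100110111101000101000 ; hops seen [H7,H6,H0] ; pick H0

== LOOKUPS ==
["H2","H2","H3","H2","H1","H1","H0","H7","H0","H4","H7","H7","H4","H1","H0"]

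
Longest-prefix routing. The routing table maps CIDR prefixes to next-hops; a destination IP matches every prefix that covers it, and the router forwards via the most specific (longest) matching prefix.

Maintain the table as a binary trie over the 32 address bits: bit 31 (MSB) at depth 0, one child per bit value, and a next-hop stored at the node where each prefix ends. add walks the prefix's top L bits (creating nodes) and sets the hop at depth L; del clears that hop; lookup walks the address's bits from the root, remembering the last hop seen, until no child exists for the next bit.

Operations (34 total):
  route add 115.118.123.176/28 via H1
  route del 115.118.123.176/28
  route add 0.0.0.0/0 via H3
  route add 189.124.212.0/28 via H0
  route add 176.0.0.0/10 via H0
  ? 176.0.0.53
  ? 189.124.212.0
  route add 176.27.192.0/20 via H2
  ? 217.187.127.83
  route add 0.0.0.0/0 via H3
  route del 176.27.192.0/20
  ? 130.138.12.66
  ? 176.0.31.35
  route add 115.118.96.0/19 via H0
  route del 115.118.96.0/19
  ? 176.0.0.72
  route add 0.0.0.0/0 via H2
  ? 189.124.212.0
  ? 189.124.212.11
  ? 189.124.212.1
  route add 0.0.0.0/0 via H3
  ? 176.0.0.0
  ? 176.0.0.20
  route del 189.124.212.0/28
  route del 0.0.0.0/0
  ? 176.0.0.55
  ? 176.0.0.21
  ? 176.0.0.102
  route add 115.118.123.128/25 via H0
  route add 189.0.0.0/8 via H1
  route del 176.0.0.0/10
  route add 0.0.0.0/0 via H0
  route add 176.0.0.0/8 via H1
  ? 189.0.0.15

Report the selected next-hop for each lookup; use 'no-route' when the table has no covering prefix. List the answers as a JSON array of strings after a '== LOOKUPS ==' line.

Trace:
  add 115.118.123.176/28 -> H1 at depth 28
  - 115.118.123.176/28 clear@28
  add 0.0.0.0/0 -> H3 at depth 0
  add 189.124.212.0/28 -> H0 at depth 28
  add 176.0.0.0/10 -> H0 at depth 10
  Q 176.0.0.53: descend 1011000000 ; hops seen [H3,H0] ; pick H0
  Q 189.124.212.0: descend 1011110101111100110101000000 ; hops seen [H3,H0] ; pick H0
  add 176.27.192.0/20 -> H2 at depth 20
  Q 217.187.127.83: descend 1 ; hops seen [H3] ; pick H3
  add 0.0.0.0/0 -> H3 at depth 0
  - 176.27.192.0/20 clear@20
  Q 130.138.12.66: descend 10 ; hops seen [H3] ; pick H3
  Q 176.0.31.35: descend 10110000000 ; hops seen [H3,H0] ; pick H0
  add 115.118.96.0/19 -> H0 at depth 19
  - 115.118.96.0/19 clear@19
  Q 176.0.0.72: descend 10110000000 ; hops seen [H3,H0] ; pick H0
  add 0.0.0.0/0 -> H2 at depth 0
  Q 189.124.212.0: descend 1011110101111100110101000000 ; hops seen [H2,H0] ; pick H0
  Q 189.124.212.11: descend 1011110101111100110101000000 ; hops seen [H2,H0] ; pick H0
  Q 189.124.212.1: descend 1011110101111100110101000000 ; hops seen [H2,H0] ; pick H0
  add 0.0.0.0/0 -> H3 at depth 0
  Q 176.0.0.0: descend 10110000000 ; hops seen [H3,H0] ; pick H0
  Q 176.0.0.20: descend 10110000000 ; hops seen [H3,H0] ; pick H0
  - 189.124.212.0/28 clear@28
  - 0.0.0.0/0 clear@0
  Q 176.0.0.55: descend 10110000000 ; hops seen [H0] ; pick H0
  Q 176.0.0.21: descend 10110000000 ; hops seen [H0] ; pick H0
  Q 176.0.0.102: descend 10110000000 ; hops seen [H0] ; pick H0
  add 115.118.123.128/25 -> H0 at depth 25
  add 189.0.0.0/8 -> H1 at depth 8
  - 176.0.0.0/10 clear@10
  add 0.0.0.0/0 -> H0 at depth 0
  add 176.0.0.0/8 -> H1 at depth 8
  Q 189.0.0.15: descend 101111010 ; hops seen [H0,H1] ; pick H1

== LOOKUPS ==
["H0","H0","H3","H3","H0","H0","H0","H0","H0","H0","H0","H0","H0","H0","H1"]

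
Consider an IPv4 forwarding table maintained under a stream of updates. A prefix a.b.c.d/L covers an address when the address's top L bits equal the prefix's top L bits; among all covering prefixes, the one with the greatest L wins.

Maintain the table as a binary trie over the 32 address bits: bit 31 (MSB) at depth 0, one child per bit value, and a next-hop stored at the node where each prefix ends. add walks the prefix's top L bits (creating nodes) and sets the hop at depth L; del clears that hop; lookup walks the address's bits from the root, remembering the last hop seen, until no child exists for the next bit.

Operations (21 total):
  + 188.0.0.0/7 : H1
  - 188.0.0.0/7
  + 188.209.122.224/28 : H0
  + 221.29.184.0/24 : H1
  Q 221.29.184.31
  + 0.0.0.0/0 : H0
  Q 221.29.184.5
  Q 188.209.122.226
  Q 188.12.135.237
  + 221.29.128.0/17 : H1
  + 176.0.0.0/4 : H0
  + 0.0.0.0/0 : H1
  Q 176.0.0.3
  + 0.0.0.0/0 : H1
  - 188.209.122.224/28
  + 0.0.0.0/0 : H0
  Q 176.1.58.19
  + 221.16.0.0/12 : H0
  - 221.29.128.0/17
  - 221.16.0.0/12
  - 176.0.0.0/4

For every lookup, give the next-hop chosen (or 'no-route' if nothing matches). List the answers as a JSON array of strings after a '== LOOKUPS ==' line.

Apply in order:
  add 188.0.0.0/7 -> H1 at depth 7
  del 188.0.0.0/7 (clear depth 7)
  add 188.209.122.224/28 -> H0 at depth 28
  add 221.29.184.0/24 -> H1 at depth 24
  lookup 221.29.184.31: bits 110111010001110110111000 walk d0:-→d1:-→d2:-→d3:-→d4:-→d5:-→d6:-→d7:-→d8:-→d9:-→d10:-→d11:-→d12:-→d13:-→d14:-→d15:-→d16:-→d17:-→d18:-→d19:-→d20:-→d21:-→d22:-→d23:-→d24:H1 -> H1
  add 0.0.0.0/0 -> H0 at depth 0
  lookup 221.29.184.5: bits 110111010001110110111000 walk d0:H0→d1:-→d2:-→d3:-→d4:-→d5:-→d6:-→d7:-→d8:-→d9:-→d10:-→d11:-→d12:-→d13:-→d14:-→d15:-→d16:-→d17:-→d18:-→d19:-→d20:-→d21:-→d22:-→d23:-→d24:H1 -> H1
  lookup 188.209.122.226: bits 1011110011010001011110101110 walk d0:H0→d1:-→d2:-→d3:-→d4:-→d5:-→d6:-→d7:-→d8:-→d9:-→d10:-→d11:-→d12:-→d13:-→d14:-→d15:-→d16:-→d17:-→d18:-→d19:-→d20:-→d21:-→d22:-→d23:-→d24:-→d25:-→d26:-→d27:-→d28:H0 -> H0
  lookup 188.12.135.237: bits 10111100 walk d0:H0→d1:-→d2:-→d3:-→d4:-→d5:-→d6:-→d7:-→d8:- -> H0
  add 221.29.128.0/17 -> H1 at depth 17
  add 176.0.0.0/4 -> H0 at depth 4
  add 0.0.0.0/0 -> H1 at depth 0
  lookup 176.0.0.3: bits 1011 walk d0:H1→d1:-→d2:-→d3:-→d4:H0 -> H0
  add 0.0.0.0/0 -> H1 at depth 0
  del 188.209.122.224/28 (clear depth 28)
  add 0.0.0.0/0 -> H0 at depth 0
  lookup 176.1.58.19: bits 1011 walk d0:H0→d1:-→d2:-→d3:-→d4:H0 -> H0
  add 221.16.0.0/12 -> H0 at depth 12
  del 221.29.128.0/17 (clear depth 17)
  del 221.16.0.0/12 (clear depth 12)
  del 176.0.0.0/4 (clear depth 4)

== LOOKUPS ==
["H1","H1","H0","H0","H0","H0"]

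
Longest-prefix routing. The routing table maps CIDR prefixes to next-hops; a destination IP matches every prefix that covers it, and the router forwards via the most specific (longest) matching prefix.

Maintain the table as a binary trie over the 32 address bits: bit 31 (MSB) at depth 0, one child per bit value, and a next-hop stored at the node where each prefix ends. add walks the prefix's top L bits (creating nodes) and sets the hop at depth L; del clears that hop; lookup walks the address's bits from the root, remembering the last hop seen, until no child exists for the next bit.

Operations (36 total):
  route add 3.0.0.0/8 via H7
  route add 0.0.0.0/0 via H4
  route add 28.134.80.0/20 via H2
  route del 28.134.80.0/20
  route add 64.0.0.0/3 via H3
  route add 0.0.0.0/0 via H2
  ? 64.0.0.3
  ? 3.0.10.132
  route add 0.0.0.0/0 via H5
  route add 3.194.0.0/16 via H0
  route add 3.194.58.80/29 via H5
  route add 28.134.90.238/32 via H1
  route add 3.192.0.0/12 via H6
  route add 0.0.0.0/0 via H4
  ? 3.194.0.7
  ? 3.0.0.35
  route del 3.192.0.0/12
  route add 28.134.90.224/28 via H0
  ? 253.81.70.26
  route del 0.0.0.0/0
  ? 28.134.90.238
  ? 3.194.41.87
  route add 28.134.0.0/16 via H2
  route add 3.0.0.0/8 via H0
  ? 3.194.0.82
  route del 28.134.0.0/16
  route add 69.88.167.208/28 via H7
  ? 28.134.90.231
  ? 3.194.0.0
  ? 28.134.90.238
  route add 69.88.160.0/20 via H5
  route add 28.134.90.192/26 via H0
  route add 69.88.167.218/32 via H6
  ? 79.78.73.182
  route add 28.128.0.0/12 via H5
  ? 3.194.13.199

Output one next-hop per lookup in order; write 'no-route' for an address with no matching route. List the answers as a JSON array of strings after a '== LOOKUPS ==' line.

Process each operation:
  + 3.0.0.0/8 (H7) depth=8
  + 0.0.0.0/0 (H4) depth=0
  + 28.134.80.0/20 (H2) depth=20
  del 28.134.80.0/20 (clear depth 20)
  + 64.0.0.0/3 (H3) depth=3
  + 0.0.0.0/0 (H2) depth=0
  lookup 64.0.0.3: bits 010 walk d0:H2→d1:-→d2:-→d3:H3 -> H3
  lookup 3.0.10.132: bits 00000011 walk d0:H2→d1:-→d2:-→d3:-→d4:-→d5:-→d6:-→d7:-→d8:H7 -> H7
  + 0.0.0.0/0 (H5) depth=0
  + 3.194.0.0/16 (H0) depth=16
  + 3.194.58.80/29 (H5) depth=29
  + 28.134.90.238/32 (H1) depth=32
  + 3.192.0.0/12 (H6) depth=12
  + 0.0.0.0/0 (H4) depth=0
  lookup 3.194.0.7: bits 000000111100001000 walk d0:H4→d1:-→d2:-→d3:-→d4:-→d5:-→d6:-→d7:-→d8:H7→d9:-→d10:-→d11:-→d12:H6→d13:-→d14:-→d15:-→d16:H0→d17:-→d18:- -> H0
  lookup 3.0.0.35: bits 00000011 walk d0:H4→d1:-→d2:-→d3:-→d4:-→d5:-→d6:-→d7:-→d8:H7 -> H7
  del 3.192.0.0/12 (clear depth 12)
  + 28.134.90.224/28 (H0) depth=28
  lookup 253.81.70.26: bits ε walk d0:H4 -> H4
  del 0.0.0.0/0 (clear depth 0)
  lookup 28.134.90.238: bits 00011100100001100101101011101110 walk d0:-→d1:-→d2:-→d3:-→d4:-→d5:-→d6:-→d7:-→d8:-→d9:-→d10:-→d11:-→d12:-→d13:-→d14:-→d15:-→d16:-→d17:-→d18:-→d19:-→d20:-→d21:-→d22:-→d23:-→d24:-→d25:-→d26:-→d27:-→d28:H0→d29:-→d30:-→d31:-→d32:H1 -> H1
  lookup 3.194.41.87: bits 0000001111000010001 walk d0:-→d1:-→d2:-→d3:-→d4:-→d5:-→d6:-→d7:-→d8:H7→d9:-→d10:-→d11:-→d12:-→d13:-→d14:-→d15:-→d16:H0→d17:-→d18:-→d19:- -> H0
  + 28.134.0.0/16 (H2) depth=16
  + 3.0.0.0/8 (H0) depth=8
  lookup 3.194.0.82: bits 000000111100001000 walk d0:-→d1:-→d2:-→d3:-→d4:-→d5:-→d6:-→d7:-→d8:H0→d9:-→d10:-→d11:-→d12:-→d13:-→d14:-→d15:-→d16:H0→d17:-→d18:- -> H0
  del 28.134.0.0/16 (clear depth 16)
  + 69.88.167.208/28 (H7) depth=28
  lookup 28.134.90.231: bits 0001110010000110010110101110 walk d0:-→d1:-→d2:-→d3:-→d4:-→d5:-→d6:-→d7:-→d8:-→d9:-→d10:-→d11:-→d12:-→d13:-→d14:-→d15:-→d16:-→d17:-→d18:-→d19:-→d20:-→d21:-→d22:-→d23:-→d24:-→d25:-→d26:-→d27:-→d28:H0 -> H0
  lookup 3.194.0.0: bits 000000111100001000 walk d0:-→d1:-→d2:-→d3:-→d4:-→d5:-→d6:-→d7:-→d8:H0→d9:-→d10:-→d11:-→d12:-→d13:-→d14:-→d15:-→d16:H0→d17:-→d18:- -> H0
  lookup 28.134.90.238: bits 00011100100001100101101011101110 walk d0:-→d1:-→d2:-→d3:-→d4:-→d5:-→d6:-→d7:-→d8:-→d9:-→d10:-→d11:-→d12:-→d13:-→d14:-→d15:-→d16:-→d17:-→d18:-→d19:-→d20:-→d21:-→d22:-→d23:-→d24:-→d25:-→d26:-→d27:-→d28:H0→d29:-→d30:-→d31:-→d32:H1 -> H1
  + 69.88.160.0/20 (H5) depth=20
  + 28.134.90.192/26 (H0) depth=26
  + 69.88.167.218/32 (H6) depth=32
  lookup 79.78.73.182: bits 0100 walk d0:-→d1:-→d2:-→d3:H3→d4:- -> H3
  + 28.128.0.0/12 (H5) depth=12
  lookup 3.194.13.199: bits 000000111100001000 walk d0:-→d1:-→d2:-→d3:-→d4:-→d5:-→d6:-→d7:-→d8:H0→d9:-→d10:-→d11:-→d12:-→d13:-→d14:-→d15:-→d16:H0→d17:-→d18:- -> H0

== LOOKUPS ==
["H3","H7","H0","H7","H4","H1","H0","H0","H0","H0","H1","H3","H0"]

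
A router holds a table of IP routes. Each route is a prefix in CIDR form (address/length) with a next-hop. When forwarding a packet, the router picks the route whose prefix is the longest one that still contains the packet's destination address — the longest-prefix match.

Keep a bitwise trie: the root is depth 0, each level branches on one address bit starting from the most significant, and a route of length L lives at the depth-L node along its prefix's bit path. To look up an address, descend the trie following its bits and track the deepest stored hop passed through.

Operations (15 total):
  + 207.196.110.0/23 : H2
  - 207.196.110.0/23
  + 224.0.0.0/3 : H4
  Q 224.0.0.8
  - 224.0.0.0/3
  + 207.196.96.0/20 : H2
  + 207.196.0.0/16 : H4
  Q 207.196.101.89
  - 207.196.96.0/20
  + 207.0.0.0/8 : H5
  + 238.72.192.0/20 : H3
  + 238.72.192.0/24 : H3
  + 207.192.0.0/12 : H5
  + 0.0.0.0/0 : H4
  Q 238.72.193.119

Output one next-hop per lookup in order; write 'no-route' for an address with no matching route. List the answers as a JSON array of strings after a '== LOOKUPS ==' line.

Apply in order:
  + 207.196.110.0/23 (H2) depth=23
  - 207.196.110.0/23 clear@23
  + 224.0.0.0/3 (H4) depth=3
  ? 224.0.0.8  path d0:-→d1:-→d2:-→d3:H4  best=H4
  - 224.0.0.0/3 clear@3
  + 207.196.96.0/20 (H2) depth=20
  + 207.196.0.0/16 (H4) depth=16
  ? 207.196.101.89  path d0:-→d1:-→d2:-→d3:-→d4:-→d5:-→d6:-→d7:-→d8:-→d9:-→d10:-→d11:-→d12:-→d13:-→d14:-→d15:-→d16:H4→d17:-→d18:-→d19:-→d20:H2  best=H2
  - 207.196.96.0/20 clear@20
  + 207.0.0.0/8 (H5) depth=8
  + 238.72.192.0/20 (H3) depth=20
  + 238.72.192.0/24 (H3) depth=24
  + 207.192.0.0/12 (H5) depth=12
  + 0.0.0.0/0 (H4) depth=0
  ? 238.72.193.119  path d0:H4→d1:-→d2:-→d3:-→d4:-→d5:-→d6:-→d7:-→d8:-→d9:-→d10:-→d11:-→d12:-→d13:-→d14:-→d15:-→d16:-→d17:-→d18:-→d19:-→d20:H3→d21:-→d22:-→d23:-  best=H3

== LOOKUPS ==
["H4","H2","H3"]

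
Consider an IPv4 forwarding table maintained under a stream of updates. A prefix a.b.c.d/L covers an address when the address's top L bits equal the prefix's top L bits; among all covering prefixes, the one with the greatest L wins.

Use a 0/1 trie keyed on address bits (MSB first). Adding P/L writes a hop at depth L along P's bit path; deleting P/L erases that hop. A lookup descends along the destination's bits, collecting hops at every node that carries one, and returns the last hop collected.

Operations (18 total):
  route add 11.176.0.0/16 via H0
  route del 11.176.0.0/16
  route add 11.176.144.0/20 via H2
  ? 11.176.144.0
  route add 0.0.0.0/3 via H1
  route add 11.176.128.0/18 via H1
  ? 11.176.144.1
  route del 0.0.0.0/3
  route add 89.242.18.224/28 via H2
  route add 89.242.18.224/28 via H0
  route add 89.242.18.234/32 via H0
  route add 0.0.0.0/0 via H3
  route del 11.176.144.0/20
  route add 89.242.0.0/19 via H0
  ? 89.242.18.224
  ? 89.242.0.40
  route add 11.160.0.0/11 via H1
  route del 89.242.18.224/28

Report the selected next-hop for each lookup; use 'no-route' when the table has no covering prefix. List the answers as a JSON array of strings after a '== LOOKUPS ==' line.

Apply in order:
  + 11.176.0.0/16 (H0) depth=16
  - 11.176.0.0/16 clear@16
  + 11.176.144.0/20 (H2) depth=20
  ? 11.176.144.0  path d0:-→d1:-→d2:-→d3:-→d4:-→d5:-→d6:-→d7:-→d8:-→d9:-→d10:-→d11:-→d12:-→d13:-→d14:-→d15:-→d16:-→d17:-→d18:-→d19:-→d20:H2  best=H2
  + 0.0.0.0/3 (H1) depth=3
  + 11.176.128.0/18 (H1) depth=18
  ? 11.176.144.1  path d0:-→d1:-→d2:-→d3:H1→d4:-→d5:-→d6:-→d7:-→d8:-→d9:-→d10:-→d11:-→d12:-→d13:-→d14:-→d15:-→d16:-→d17:-→d18:H1→d19:-→d20:H2  best=H2
  - 0.0.0.0/3 clear@3
  + 89.242.18.224/28 (H2) depth=28
  + 89.242.18.224/28 (H0) depth=28
  + 89.242.18.234/32 (H0) depth=32
  + 0.0.0.0/0 (H3) depth=0
  - 11.176.144.0/20 clear@20
  + 89.242.0.0/19 (H0) depth=19
  ? 89.242.18.224  path d0:H3→d1:-→d2:-→d3:-→d4:-→d5:-→d6:-→d7:-→d8:-→d9:-→d10:-→d11:-→d12:-→d13:-→d14:-→d15:-→d16:-→d17:-→d18:-→d19:H0→d20:-→d21:-→d22:-→d23:-→d24:-→d25:-→d26:-→d27:-→d28:H0  best=H0
  ? 89.242.0.40  path d0:H3→d1:-→d2:-→d3:-→d4:-→d5:-→d6:-→d7:-→d8:-→d9:-→d10:-→d11:-→d12:-→d13:-→d14:-→d15:-→d16:-→d17:-→d18:-→d19:H0  best=H0
  + 11.160.0.0/11 (H1) depth=11
  - 89.242.18.224/28 clear@28

== LOOKUPS ==
["H2","H2","H0","H0"]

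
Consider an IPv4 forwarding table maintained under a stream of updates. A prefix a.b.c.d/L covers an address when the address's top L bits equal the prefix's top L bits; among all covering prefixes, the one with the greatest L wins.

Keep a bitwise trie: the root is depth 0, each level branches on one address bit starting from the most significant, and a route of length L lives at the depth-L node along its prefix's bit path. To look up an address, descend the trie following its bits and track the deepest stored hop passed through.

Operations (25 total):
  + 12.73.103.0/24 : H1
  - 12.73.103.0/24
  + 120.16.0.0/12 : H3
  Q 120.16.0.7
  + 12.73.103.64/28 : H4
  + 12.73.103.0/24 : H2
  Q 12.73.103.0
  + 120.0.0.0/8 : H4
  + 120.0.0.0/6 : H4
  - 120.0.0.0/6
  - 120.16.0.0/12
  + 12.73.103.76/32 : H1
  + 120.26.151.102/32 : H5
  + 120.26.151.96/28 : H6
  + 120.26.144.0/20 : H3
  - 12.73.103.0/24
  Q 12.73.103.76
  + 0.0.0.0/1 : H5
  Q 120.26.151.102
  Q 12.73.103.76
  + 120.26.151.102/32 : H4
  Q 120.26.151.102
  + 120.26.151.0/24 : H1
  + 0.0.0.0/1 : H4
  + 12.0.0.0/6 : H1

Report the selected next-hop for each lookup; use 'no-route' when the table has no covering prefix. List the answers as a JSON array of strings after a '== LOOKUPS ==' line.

Process each operation:
  + 12.73.103.0/24 (H1) depth=24
  del 12.73.103.0/24 (clear depth 24)
  + 120.16.0.0/12 (H3) depth=12
  Q 120.16.0.7: descend 011110000001 ; hops seen [H3] ; pick H3
  + 12.73.103.64/28 (H4) depth=28
  + 12.73.103.0/24 (H2) depth=24
  Q 12.73.103.0: descend 0000110001001001011001110 ; hops seen [H2] ; pick H2
  + 120.0.0.0/8 (H4) depth=8
  + 120.0.0.0/6 (H4) depth=6
  del 120.0.0.0/6 (clear depth 6)
  del 120.16.0.0/12 (clear depth 12)
  + 12.73.103.76/32 (H1) depth=32
  + 120.26.151.102/32 (H5) depth=32
  + 120.26.151.96/28 (H6) depth=28
  + 120.26.144.0/20 (H3) depth=20
  del 12.73.103.0/24 (clear depth 24)
  Q 12.73.103.76: descend 00001100010010010110011101001100 ; hops seen [H4,H1] ; pick H1
  + 0.0.0.0/1 (H5) depth=1
  Q 120.26.151.102: descend 01111000000110101001011101100110 ; hops seen [H5,H4,H3,H6,H5] ; pick H5
  Q 12.73.103.76: descend 00001100010010010110011101001100 ; hops seen [H5,H4,H1] ; pick H1
  + 120.26.151.102/32 (H4) depth=32
  Q 120.26.151.102: descend 01111000000110101001011101100110 ; hops seen [H5,H4,H3,H6,H4] ; pick H4
  + 120.26.151.0/24 (H1) depth=24
  + 0.0.0.0/1 (H4) depth=1
  + 12.0.0.0/6 (H1) depth=6

== LOOKUPS ==
["H3","H2","H1","H5","H1","H4"]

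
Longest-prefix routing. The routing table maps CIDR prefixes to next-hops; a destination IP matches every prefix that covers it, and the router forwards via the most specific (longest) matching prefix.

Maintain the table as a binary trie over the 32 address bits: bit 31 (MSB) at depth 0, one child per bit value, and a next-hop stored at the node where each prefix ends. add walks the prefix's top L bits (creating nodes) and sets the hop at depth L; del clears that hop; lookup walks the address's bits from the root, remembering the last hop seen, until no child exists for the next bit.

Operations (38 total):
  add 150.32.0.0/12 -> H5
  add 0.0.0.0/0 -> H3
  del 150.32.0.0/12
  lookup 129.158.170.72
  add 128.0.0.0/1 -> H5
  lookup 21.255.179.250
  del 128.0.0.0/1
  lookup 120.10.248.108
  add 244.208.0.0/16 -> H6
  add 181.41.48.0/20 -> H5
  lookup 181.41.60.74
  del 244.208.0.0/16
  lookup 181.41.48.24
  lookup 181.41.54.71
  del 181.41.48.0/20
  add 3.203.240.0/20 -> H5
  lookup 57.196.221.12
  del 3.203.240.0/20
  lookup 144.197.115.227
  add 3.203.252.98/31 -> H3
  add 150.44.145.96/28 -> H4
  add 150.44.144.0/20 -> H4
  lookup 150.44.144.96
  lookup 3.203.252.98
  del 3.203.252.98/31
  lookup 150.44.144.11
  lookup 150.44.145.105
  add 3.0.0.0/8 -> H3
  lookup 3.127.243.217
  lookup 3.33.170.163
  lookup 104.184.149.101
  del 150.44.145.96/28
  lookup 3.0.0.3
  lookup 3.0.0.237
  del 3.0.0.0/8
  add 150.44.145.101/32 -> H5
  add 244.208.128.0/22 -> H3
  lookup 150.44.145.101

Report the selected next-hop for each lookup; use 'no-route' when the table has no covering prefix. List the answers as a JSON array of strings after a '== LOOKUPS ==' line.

Trace:
  + 150.32.0.0/12 (H5) depth=12
  + 0.0.0.0/0 (H3) depth=0
  - 150.32.0.0/12 clear@12
  lookup 129.158.170.72: bits 100 walk d0:H3→d1:-→d2:-→d3:- -> H3
  + 128.0.0.0/1 (H5) depth=1
  lookup 21.255.179.250: bits ε walk d0:H3 -> H3
  - 128.0.0.0/1 clear@1
  lookup 120.10.248.108: bits ε walk d0:H3 -> H3
  + 244.208.0.0/16 (H6) depth=16
  + 181.41.48.0/20 (H5) depth=20
  lookup 181.41.60.74: bits 10110101001010010011 walk d0:H3→d1:-→d2:-→d3:-→d4:-→d5:-→d6:-→d7:-→d8:-→d9:-→d10:-→d11:-→d12:-→d13:-→d14:-→d15:-→d16:-→d17:-→d18:-→d19:-→d20:H5 -> H5
  - 244.208.0.0/16 clear@16
  lookup 181.41.48.24: bits 10110101001010010011 walk d0:H3→d1:-→d2:-→d3:-→d4:-→d5:-→d6:-→d7:-→d8:-→d9:-→d10:-→d11:-→d12:-→d13:-→d14:-→d15:-→d16:-→d17:-→d18:-→d19:-→d20:H5 -> H5
  lookup 181.41.54.71: bits 10110101001010010011 walk d0:H3→d1:-→d2:-→d3:-→d4:-→d5:-→d6:-→d7:-→d8:-→d9:-→d10:-→d11:-→d12:-→d13:-→d14:-→d15:-→d16:-→d17:-→d18:-→d19:-→d20:H5 -> H5
  - 181.41.48.0/20 clear@20
  + 3.203.240.0/20 (H5) depth=20
  lookup 57.196.221.12: bits 00 walk d0:H3→d1:-→d2:- -> H3
  - 3.203.240.0/20 clear@20
  lookup 144.197.115.227: bits 10010 walk d0:H3→d1:-→d2:-→d3:-→d4:-→d5:- -> H3
  + 3.203.252.98/31 (H3) depth=31
  + 150.44.145.96/28 (H4) depth=28
  + 150.44.144.0/20 (H4) depth=20
  lookup 150.44.144.96: bits 10010110001011001001000 walk d0:H3→d1:-→d2:-→d3:-→d4:-→d5:-→d6:-→d7:-→d8:-→d9:-→d10:-→d11:-→d12:-→d13:-→d14:-→d15:-→d16:-→d17:-→d18:-→d19:-→d20:H4→d21:-→d22:-→d23:- -> H4
  lookup 3.203.252.98: bits 0000001111001011111111000110001 walk d0:H3→d1:-→d2:-→d3:-→d4:-→d5:-→d6:-→d7:-→d8:-→d9:-→d10:-→d11:-→d12:-→d13:-→d14:-→d15:-→d16:-→d17:-→d18:-→d19:-→d20:-→d21:-→d22:-→d23:-→d24:-→d25:-→d26:-→d27:-→d28:-→d29:-→d30:-→d31:H3 -> H3
  - 3.203.252.98/31 clear@31
  lookup 150.44.144.11: bits 10010110001011001001000 walk d0:H3→d1:-→d2:-→d3:-→d4:-→d5:-→d6:-→d7:-→d8:-→d9:-→d10:-→d11:-→d12:-→d13:-→d14:-→d15:-→d16:-→d17:-→d18:-→d19:-→d20:H4→d21:-→d22:-→d23:- -> H4
  lookup 150.44.145.105: bits 1001011000101100100100010110 walk d0:H3→d1:-→d2:-→d3:-→d4:-→d5:-→d6:-→d7:-→d8:-→d9:-→d10:-→d11:-→d12:-→d13:-→d14:-→d15:-→d16:-→d17:-→d18:-→d19:-→d20:H4→d21:-→d22:-→d23:-→d24:-→d25:-→d26:-→d27:-→d28:H4 -> H4
  + 3.0.0.0/8 (H3) depth=8
  lookup 3.127.243.217: bits 00000011 walk d0:H3→d1:-→d2:-→d3:-→d4:-→d5:-→d6:-→d7:-→d8:H3 -> H3
  lookup 3.33.170.163: bits 00000011 walk d0:H3→d1:-→d2:-→d3:-→d4:-→d5:-→d6:-→d7:-→d8:H3 -> H3
  lookup 104.184.149.101: bits 0 walk d0:H3→d1:- -> H3
  - 150.44.145.96/28 clear@28
  lookup 3.0.0.3: bits 00000011 walk d0:H3→d1:-→d2:-→d3:-→d4:-→d5:-→d6:-→d7:-→d8:H3 -> H3
  lookup 3.0.0.237: bits 00000011 walk d0:H3→d1:-→d2:-→d3:-→d4:-→d5:-→d6:-→d7:-→d8:H3 -> H3
  - 3.0.0.0/8 clear@8
  + 150.44.145.101/32 (H5) depth=32
  + 244.208.128.0/22 (H3) depth=22
  lookup 150.44.145.101: bits 10010110001011001001000101100101 walk d0:H3→d1:-→d2:-→d3:-→d4:-→d5:-→d6:-→d7:-→d8:-→d9:-→d10:-→d11:-→d12:-→d13:-→d14:-→d15:-→d16:-→d17:-→d18:-→d19:-→d20:H4→d21:-→d22:-→d23:-→d24:-→d25:-→d26:-→d27:-→d28:-→d29:-→d30:-→d31:-→d32:H5 -> H5

== LOOKUPS ==
["H3","H3","H3","H5","H5","H5","H3","H3","H4","H3","H4","H4","H3","H3","H3","H3","H3","H5"]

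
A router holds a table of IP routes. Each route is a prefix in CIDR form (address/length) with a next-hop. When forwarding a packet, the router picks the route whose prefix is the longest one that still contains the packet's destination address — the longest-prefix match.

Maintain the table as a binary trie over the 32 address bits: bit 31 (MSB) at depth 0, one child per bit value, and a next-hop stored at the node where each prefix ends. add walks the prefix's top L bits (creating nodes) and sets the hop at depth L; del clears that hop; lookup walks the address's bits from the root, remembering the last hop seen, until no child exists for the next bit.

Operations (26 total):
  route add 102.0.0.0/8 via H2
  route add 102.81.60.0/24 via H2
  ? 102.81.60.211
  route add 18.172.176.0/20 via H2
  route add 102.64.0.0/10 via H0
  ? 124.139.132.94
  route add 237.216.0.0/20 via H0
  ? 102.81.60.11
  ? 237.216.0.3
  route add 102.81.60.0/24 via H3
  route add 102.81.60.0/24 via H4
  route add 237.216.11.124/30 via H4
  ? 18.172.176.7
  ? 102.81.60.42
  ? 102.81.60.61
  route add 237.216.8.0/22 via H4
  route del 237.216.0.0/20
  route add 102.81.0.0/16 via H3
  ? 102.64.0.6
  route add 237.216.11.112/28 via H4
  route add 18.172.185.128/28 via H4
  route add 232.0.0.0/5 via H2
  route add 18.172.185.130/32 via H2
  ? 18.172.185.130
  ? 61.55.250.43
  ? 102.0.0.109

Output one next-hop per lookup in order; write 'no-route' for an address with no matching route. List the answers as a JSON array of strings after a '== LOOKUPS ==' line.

Trace:
  add 102.0.0.0/8 -> H2 at depth 8
  add 102.81.60.0/24 -> H2 at depth 24
  ? 102.81.60.211  path d0:-→d1:-→d2:-→d3:-→d4:-→d5:-→d6:-→d7:-→d8:H2→d9:-→d10:-→d11:-→d12:-→d13:-→d14:-→d15:-→d16:-→d17:-→d18:-→d19:-→d20:-→d21:-→d22:-→d23:-→d24:H2  best=H2
  add 18.172.176.0/20 -> H2 at depth 20
  add 102.64.0.0/10 -> H0 at depth 10
  ? 124.139.132.94  path d0:-→d1:-→d2:-→d3:-  best=no-route
  add 237.216.0.0/20 -> H0 at depth 20
  ? 102.81.60.11  path d0:-→d1:-→d2:-→d3:-→d4:-→d5:-→d6:-→d7:-→d8:H2→d9:-→d10:H0→d11:-→d12:-→d13:-→d14:-→d15:-→d16:-→d17:-→d18:-→d19:-→d20:-→d21:-→d22:-→d23:-→d24:H2  best=H2
  ? 237.216.0.3  path d0:-→d1:-→d2:-→d3:-→d4:-→d5:-→d6:-→d7:-→d8:-→d9:-→d10:-→d11:-→d12:-→d13:-→d14:-→d15:-→d16:-→d17:-→d18:-→d19:-→d20:H0  best=H0
  add 102.81.60.0/24 -> H3 at depth 24
  add 102.81.60.0/24 -> H4 at depth 24
  add 237.216.11.124/30 -> H4 at depth 30
  ? 18.172.176.7  path d0:-→d1:-→d2:-→d3:-→d4:-→d5:-→d6:-→d7:-→d8:-→d9:-→d10:-→d11:-→d12:-→d13:-→d14:-→d15:-→d16:-→d17:-→d18:-→d19:-→d20:H2  best=H2
  ? 102.81.60.42  path d0:-→d1:-→d2:-→d3:-→d4:-→d5:-→d6:-→d7:-→d8:H2→d9:-→d10:H0→d11:-→d12:-→d13:-→d14:-→d15:-→d16:-→d17:-→d18:-→d19:-→d20:-→d21:-→d22:-→d23:-→d24:H4  best=H4
  ? 102.81.60.61  path d0:-→d1:-→d2:-→d3:-→d4:-→d5:-→d6:-→d7:-→d8:H2→d9:-→d10:H0→d11:-→d12:-→d13:-→d14:-→d15:-→d16:-→d17:-→d18:-→d19:-→d20:-→d21:-→d22:-→d23:-→d24:H4  best=H4
  add 237.216.8.0/22 -> H4 at depth 22
  del 237.216.0.0/20 (clear depth 20)
  add 102.81.0.0/16 -> H3 at depth 16
  ? 102.64.0.6  path d0:-→d1:-→d2:-→d3:-→d4:-→d5:-→d6:-→d7:-→d8:H2→d9:-→d10:H0→d11:-  best=H0
  add 237.216.11.112/28 -> H4 at depth 28
  add 18.172.185.128/28 -> H4 at depth 28
  add 232.0.0.0/5 -> H2 at depth 5
  add 18.172.185.130/32 -> H2 at depth 32
  ? 18.172.185.130  path d0:-→d1:-→d2:-→d3:-→d4:-→d5:-→d6:-→d7:-→d8:-→d9:-→d10:-→d11:-→d12:-→d13:-→d14:-→d15:-→d16:-→d17:-→d18:-→d19:-→d20:H2→d21:-→d22:-→d23:-→d24:-→d25:-→d26:-→d27:-→d28:H4→d29:-→d30:-→d31:-→d32:H2  best=H2
  ? 61.55.250.43  path d0:-→d1:-→d2:-  best=no-route
  ? 102.0.0.109  path d0:-→d1:-→d2:-→d3:-→d4:-→d5:-→d6:-→d7:-→d8:H2→d9:-  best=H2

== LOOKUPS ==
["H2","no-route","H2","H0","H2","H4","H4","H0","H2","no-route","H2"]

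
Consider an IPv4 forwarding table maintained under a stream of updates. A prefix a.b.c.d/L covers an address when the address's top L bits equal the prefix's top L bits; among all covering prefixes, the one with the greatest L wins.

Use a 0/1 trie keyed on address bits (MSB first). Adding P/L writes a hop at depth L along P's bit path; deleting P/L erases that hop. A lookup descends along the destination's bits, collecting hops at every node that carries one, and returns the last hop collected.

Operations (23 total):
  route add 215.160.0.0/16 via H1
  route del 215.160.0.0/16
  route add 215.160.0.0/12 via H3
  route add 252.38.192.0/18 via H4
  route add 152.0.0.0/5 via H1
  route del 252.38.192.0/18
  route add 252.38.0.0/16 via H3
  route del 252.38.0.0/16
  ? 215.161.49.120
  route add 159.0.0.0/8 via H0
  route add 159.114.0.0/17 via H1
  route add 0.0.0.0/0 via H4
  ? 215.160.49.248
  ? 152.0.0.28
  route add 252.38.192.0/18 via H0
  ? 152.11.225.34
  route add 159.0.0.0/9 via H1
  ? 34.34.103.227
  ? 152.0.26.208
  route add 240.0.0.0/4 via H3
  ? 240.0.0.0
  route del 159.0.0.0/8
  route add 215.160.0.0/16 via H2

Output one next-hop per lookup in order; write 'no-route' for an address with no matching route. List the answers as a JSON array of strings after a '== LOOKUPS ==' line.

Trace:
  + 215.160.0.0/16 (H1) depth=16
  - 215.160.0.0/16 clear@16
  + 215.160.0.0/12 (H3) depth=12
  + 252.38.192.0/18 (H4) depth=18
  + 152.0.0.0/5 (H1) depth=5
  - 252.38.192.0/18 clear@18
  + 252.38.0.0/16 (H3) depth=16
  - 252.38.0.0/16 clear@16
  ? 215.161.49.120  path d0:-→d1:-→d2:-→d3:-→d4:-→d5:-→d6:-→d7:-→d8:-→d9:-→d10:-→d11:-→d12:H3→d13:-→d14:-→d15:-  best=H3
  + 159.0.0.0/8 (H0) depth=8
  + 159.114.0.0/17 (H1) depth=17
  + 0.0.0.0/0 (H4) depth=0
  ? 215.160.49.248  path d0:H4→d1:-→d2:-→d3:-→d4:-→d5:-→d6:-→d7:-→d8:-→d9:-→d10:-→d11:-→d12:H3→d13:-→d14:-→d15:-→d16:-  best=H3
  ? 152.0.0.28  path d0:H4→d1:-→d2:-→d3:-→d4:-→d5:H1  best=H1
  + 252.38.192.0/18 (H0) depth=18
  ? 152.11.225.34  path d0:H4→d1:-→d2:-→d3:-→d4:-→d5:H1  best=H1
  + 159.0.0.0/9 (H1) depth=9
  ? 34.34.103.227  path d0:H4  best=H4
  ? 152.0.26.208  path d0:H4→d1:-→d2:-→d3:-→d4:-→d5:H1  best=H1
  + 240.0.0.0/4 (H3) depth=4
  ? 240.0.0.0  path d0:H4→d1:-→d2:-→d3:-→d4:H3  best=H3
  - 159.0.0.0/8 clear@8
  + 215.160.0.0/16 (H2) depth=16

== LOOKUPS ==
["H3","H3","H1","H1","H4","H1","H3"]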